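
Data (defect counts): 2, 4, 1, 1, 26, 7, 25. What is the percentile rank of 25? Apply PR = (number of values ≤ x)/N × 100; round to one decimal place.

85.7

N = 7.
Strictly below 25: 5. Equal to 25: 1.
PR = 6/7 × 100 = 85.7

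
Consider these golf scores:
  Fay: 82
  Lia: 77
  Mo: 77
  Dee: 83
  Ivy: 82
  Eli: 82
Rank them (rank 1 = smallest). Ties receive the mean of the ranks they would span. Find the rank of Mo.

1.5

Sorted (ascending): 77, 77, 82, 82, 82, 83
The 2 values of 77 occupy positions 1–2 → average rank (1+2)/2 = 1.5.
The 3 values of 82 occupy positions 3–5 → average rank 4.
Mo has value 77 → rank 1.5.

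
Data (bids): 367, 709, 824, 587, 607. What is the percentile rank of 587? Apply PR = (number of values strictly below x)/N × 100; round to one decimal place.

N = 5.
Strictly below 587: 1. Equal to 587: 1.
PR = 1/5 × 100 = 20.0

20.0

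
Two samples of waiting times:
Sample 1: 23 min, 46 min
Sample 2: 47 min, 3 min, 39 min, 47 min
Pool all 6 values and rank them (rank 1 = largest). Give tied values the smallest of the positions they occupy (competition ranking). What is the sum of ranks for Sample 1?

8

Sorted (descending): 47, 47, 46, 39, 23, 3
The 2 values of 47 occupy positions 1–2 → each gets rank 1.
Sample 1 values → pooled ranks: 23→5, 46→3
Rank sum = 5 + 3 = 8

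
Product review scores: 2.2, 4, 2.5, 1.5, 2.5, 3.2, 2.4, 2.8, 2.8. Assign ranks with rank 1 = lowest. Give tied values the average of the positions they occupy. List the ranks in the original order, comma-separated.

Sorted (ascending): 1.5, 2.2, 2.4, 2.5, 2.5, 2.8, 2.8, 3.2, 4
The 2 values of 2.5 occupy positions 4–5 → average rank (4+5)/2 = 4.5.
The 2 values of 2.8 occupy positions 6–7 → average rank (6+7)/2 = 6.5.

2, 9, 4.5, 1, 4.5, 8, 3, 6.5, 6.5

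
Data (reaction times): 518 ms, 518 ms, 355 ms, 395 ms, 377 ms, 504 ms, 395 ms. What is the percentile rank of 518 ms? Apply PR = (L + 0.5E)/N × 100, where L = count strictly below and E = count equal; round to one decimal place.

85.7

N = 7.
Strictly below 518: 5. Equal to 518: 2.
PR = (5 + 0.5·2)/7 × 100 = 85.7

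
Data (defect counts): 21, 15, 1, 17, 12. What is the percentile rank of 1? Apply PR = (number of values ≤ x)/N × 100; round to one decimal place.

N = 5.
Strictly below 1: 0. Equal to 1: 1.
PR = 1/5 × 100 = 20.0

20.0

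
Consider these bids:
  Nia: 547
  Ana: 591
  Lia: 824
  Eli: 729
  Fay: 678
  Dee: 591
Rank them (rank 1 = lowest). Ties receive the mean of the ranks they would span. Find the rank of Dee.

2.5

Sorted (ascending): 547, 591, 591, 678, 729, 824
The 2 values of 591 occupy positions 2–3 → average rank (2+3)/2 = 2.5.
Dee has value 591 → rank 2.5.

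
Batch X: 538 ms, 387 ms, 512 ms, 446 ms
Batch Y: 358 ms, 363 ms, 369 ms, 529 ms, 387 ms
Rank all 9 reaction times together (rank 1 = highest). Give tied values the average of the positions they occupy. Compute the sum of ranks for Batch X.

Sorted (descending): 538, 529, 512, 446, 387, 387, 369, 363, 358
The 2 values of 387 occupy positions 5–6 → average rank (5+6)/2 = 5.5.
Batch X values → pooled ranks: 538→1, 387→5.5, 512→3, 446→4
Rank sum = 1 + 5.5 + 3 + 4 = 13.5

13.5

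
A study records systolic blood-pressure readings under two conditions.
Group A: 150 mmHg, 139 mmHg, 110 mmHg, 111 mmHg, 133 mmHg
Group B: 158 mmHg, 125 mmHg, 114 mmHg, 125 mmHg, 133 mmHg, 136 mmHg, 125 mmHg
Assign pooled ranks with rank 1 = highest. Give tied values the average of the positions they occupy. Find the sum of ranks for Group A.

Sorted (descending): 158, 150, 139, 136, 133, 133, 125, 125, 125, 114, 111, 110
The 2 values of 133 occupy positions 5–6 → average rank (5+6)/2 = 5.5.
The 3 values of 125 occupy positions 7–9 → average rank 8.
Group A values → pooled ranks: 150→2, 139→3, 110→12, 111→11, 133→5.5
Rank sum = 2 + 3 + 12 + 11 + 5.5 = 33.5

33.5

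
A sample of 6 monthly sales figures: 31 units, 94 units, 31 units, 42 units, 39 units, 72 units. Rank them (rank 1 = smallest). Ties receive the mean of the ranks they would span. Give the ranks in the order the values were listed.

1.5, 6, 1.5, 4, 3, 5

Sorted (ascending): 31, 31, 39, 42, 72, 94
The 2 values of 31 occupy positions 1–2 → average rank (1+2)/2 = 1.5.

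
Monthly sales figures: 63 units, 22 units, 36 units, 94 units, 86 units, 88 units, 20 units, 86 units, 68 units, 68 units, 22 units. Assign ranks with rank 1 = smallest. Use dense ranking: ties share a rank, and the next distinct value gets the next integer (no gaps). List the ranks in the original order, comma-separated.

Sorted (ascending): 20, 22, 22, 36, 63, 68, 68, 86, 86, 88, 94
The 2 values of 22 share dense rank 2.
The 2 values of 68 share dense rank 5.
The 2 values of 86 share dense rank 6.
Remaining distinct values take the next consecutive integers.

4, 2, 3, 8, 6, 7, 1, 6, 5, 5, 2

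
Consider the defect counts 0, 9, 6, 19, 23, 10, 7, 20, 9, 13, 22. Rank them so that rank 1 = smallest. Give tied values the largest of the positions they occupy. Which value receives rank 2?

Sorted (ascending): 0, 6, 7, 9, 9, 10, 13, 19, 20, 22, 23
The 2 values of 9 occupy positions 4–5 → each gets rank 5.
Rank 2 → value 6.

6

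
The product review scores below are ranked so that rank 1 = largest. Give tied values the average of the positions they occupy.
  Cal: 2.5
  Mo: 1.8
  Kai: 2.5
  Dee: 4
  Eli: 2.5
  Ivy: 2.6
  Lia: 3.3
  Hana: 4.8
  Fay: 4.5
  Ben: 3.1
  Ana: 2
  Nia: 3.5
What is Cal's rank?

9

Sorted (descending): 4.8, 4.5, 4, 3.5, 3.3, 3.1, 2.6, 2.5, 2.5, 2.5, 2, 1.8
The 3 values of 2.5 occupy positions 8–10 → average rank 9.
Cal has value 2.5 → rank 9.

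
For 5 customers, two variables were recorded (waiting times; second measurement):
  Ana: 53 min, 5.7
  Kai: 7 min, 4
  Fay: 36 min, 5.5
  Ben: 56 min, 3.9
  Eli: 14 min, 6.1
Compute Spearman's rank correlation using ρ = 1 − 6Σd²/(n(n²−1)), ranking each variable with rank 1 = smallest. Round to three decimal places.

Ranks of variable 1: 4, 1, 3, 5, 2
Ranks of variable 2: 4, 2, 3, 1, 5
d = r₁ − r₂: 0, -1, 0, 4, -3
d²: 0, 1, 0, 16, 9; Σd² = 26
ρ = 1 − 6·26/(5·24) = 1 − 156/120 = -0.300

-0.300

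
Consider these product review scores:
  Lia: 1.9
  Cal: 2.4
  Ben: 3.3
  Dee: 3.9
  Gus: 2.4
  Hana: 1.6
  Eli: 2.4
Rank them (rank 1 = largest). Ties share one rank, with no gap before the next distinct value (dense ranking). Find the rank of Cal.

3

Sorted (descending): 3.9, 3.3, 2.4, 2.4, 2.4, 1.9, 1.6
The 3 values of 2.4 share dense rank 3.
Remaining distinct values take the next consecutive integers.
Cal has value 2.4 → rank 3.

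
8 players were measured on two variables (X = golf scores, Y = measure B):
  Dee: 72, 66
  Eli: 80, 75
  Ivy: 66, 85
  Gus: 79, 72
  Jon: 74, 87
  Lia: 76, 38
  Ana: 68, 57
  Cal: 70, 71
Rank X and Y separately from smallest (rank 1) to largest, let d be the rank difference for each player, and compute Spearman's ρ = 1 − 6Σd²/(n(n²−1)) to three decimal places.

Ranks of variable 1: 4, 8, 1, 7, 5, 6, 2, 3
Ranks of variable 2: 3, 6, 7, 5, 8, 1, 2, 4
d = r₁ − r₂: 1, 2, -6, 2, -3, 5, 0, -1
d²: 1, 4, 36, 4, 9, 25, 0, 1; Σd² = 80
ρ = 1 − 6·80/(8·63) = 1 − 480/504 = 0.048

0.048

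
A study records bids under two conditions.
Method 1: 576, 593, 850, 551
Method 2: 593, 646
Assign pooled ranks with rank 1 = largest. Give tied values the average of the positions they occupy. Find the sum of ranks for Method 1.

15.5

Sorted (descending): 850, 646, 593, 593, 576, 551
The 2 values of 593 occupy positions 3–4 → average rank (3+4)/2 = 3.5.
Method 1 values → pooled ranks: 576→5, 593→3.5, 850→1, 551→6
Rank sum = 5 + 3.5 + 1 + 6 = 15.5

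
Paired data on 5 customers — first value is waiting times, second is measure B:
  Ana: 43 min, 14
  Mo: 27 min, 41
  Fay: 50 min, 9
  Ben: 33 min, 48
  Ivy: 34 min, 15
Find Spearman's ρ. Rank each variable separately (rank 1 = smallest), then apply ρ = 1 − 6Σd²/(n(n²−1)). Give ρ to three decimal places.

Ranks of variable 1: 4, 1, 5, 2, 3
Ranks of variable 2: 2, 4, 1, 5, 3
d = r₁ − r₂: 2, -3, 4, -3, 0
d²: 4, 9, 16, 9, 0; Σd² = 38
ρ = 1 − 6·38/(5·24) = 1 − 228/120 = -0.900

-0.900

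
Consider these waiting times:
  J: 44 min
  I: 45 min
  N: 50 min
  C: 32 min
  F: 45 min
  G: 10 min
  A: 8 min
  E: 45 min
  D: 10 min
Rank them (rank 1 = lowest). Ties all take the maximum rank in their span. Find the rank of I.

8

Sorted (ascending): 8, 10, 10, 32, 44, 45, 45, 45, 50
The 2 values of 10 occupy positions 2–3 → each gets rank 3.
The 3 values of 45 occupy positions 6–8 → each gets rank 8.
I has value 45 min → rank 8.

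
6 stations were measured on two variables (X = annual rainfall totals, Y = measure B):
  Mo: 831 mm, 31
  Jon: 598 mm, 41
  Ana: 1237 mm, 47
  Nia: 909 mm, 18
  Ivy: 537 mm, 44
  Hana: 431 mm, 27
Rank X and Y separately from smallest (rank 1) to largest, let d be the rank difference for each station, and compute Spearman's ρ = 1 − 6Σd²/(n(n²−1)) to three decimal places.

0.200

Ranks of variable 1: 4, 3, 6, 5, 2, 1
Ranks of variable 2: 3, 4, 6, 1, 5, 2
d = r₁ − r₂: 1, -1, 0, 4, -3, -1
d²: 1, 1, 0, 16, 9, 1; Σd² = 28
ρ = 1 − 6·28/(6·35) = 1 − 168/210 = 0.200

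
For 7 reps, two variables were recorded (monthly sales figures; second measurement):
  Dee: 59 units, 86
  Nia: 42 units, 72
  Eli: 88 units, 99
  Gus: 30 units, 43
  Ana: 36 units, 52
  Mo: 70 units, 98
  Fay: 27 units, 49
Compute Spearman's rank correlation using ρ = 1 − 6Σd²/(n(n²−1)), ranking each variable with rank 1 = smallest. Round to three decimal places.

Ranks of variable 1: 5, 4, 7, 2, 3, 6, 1
Ranks of variable 2: 5, 4, 7, 1, 3, 6, 2
d = r₁ − r₂: 0, 0, 0, 1, 0, 0, -1
d²: 0, 0, 0, 1, 0, 0, 1; Σd² = 2
ρ = 1 − 6·2/(7·48) = 1 − 12/336 = 0.964

0.964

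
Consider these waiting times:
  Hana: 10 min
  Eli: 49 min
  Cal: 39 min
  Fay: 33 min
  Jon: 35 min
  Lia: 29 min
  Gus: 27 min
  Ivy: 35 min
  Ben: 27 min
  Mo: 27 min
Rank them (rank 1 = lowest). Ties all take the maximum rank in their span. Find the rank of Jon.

8

Sorted (ascending): 10, 27, 27, 27, 29, 33, 35, 35, 39, 49
The 3 values of 27 occupy positions 2–4 → each gets rank 4.
The 2 values of 35 occupy positions 7–8 → each gets rank 8.
Jon has value 35 min → rank 8.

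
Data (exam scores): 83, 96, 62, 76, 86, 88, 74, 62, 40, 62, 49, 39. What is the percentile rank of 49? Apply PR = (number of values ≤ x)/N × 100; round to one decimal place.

25.0

N = 12.
Strictly below 49: 2. Equal to 49: 1.
PR = 3/12 × 100 = 25.0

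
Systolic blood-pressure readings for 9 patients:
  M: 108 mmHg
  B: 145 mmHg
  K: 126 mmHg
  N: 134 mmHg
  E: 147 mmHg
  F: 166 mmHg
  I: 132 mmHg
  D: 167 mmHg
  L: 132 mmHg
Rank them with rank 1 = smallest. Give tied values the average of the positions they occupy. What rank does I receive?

Sorted (ascending): 108, 126, 132, 132, 134, 145, 147, 166, 167
The 2 values of 132 occupy positions 3–4 → average rank (3+4)/2 = 3.5.
I has value 132 mmHg → rank 3.5.

3.5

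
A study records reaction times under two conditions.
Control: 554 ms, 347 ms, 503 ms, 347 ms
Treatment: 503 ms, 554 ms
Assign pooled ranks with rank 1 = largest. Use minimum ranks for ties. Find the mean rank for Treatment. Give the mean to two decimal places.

Sorted (descending): 554, 554, 503, 503, 347, 347
The 2 values of 554 occupy positions 1–2 → each gets rank 1.
The 2 values of 503 occupy positions 3–4 → each gets rank 3.
The 2 values of 347 occupy positions 5–6 → each gets rank 5.
Treatment values → pooled ranks: 503→3, 554→1
Mean rank = (3 + 1) / 2 = 2.00

2.00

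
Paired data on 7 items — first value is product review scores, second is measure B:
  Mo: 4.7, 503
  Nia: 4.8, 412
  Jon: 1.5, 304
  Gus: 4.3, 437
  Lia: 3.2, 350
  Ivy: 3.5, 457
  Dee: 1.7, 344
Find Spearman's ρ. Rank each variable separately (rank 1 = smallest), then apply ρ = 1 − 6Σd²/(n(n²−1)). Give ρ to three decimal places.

Ranks of variable 1: 6, 7, 1, 5, 3, 4, 2
Ranks of variable 2: 7, 4, 1, 5, 3, 6, 2
d = r₁ − r₂: -1, 3, 0, 0, 0, -2, 0
d²: 1, 9, 0, 0, 0, 4, 0; Σd² = 14
ρ = 1 − 6·14/(7·48) = 1 − 84/336 = 0.750

0.750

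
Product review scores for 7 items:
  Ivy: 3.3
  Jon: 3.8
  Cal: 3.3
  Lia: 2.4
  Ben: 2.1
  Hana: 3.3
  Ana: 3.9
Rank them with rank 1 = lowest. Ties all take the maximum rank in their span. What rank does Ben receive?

1

Sorted (ascending): 2.1, 2.4, 3.3, 3.3, 3.3, 3.8, 3.9
The 3 values of 3.3 occupy positions 3–5 → each gets rank 5.
Ben has value 2.1 → rank 1.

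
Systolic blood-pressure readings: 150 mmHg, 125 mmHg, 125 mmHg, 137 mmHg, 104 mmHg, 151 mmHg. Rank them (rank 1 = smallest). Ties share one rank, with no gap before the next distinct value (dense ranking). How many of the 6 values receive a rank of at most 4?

5

Sorted (ascending): 104, 125, 125, 137, 150, 151
The 2 values of 125 share dense rank 2.
Remaining distinct values take the next consecutive integers.
Ranks ≤ 4: {1, 2, 2, 3, 4} → 5 values.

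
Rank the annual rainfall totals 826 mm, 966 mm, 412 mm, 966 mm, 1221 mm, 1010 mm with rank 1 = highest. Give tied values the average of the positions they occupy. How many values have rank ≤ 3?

2

Sorted (descending): 1221, 1010, 966, 966, 826, 412
The 2 values of 966 occupy positions 3–4 → average rank (3+4)/2 = 3.5.
Ranks ≤ 3: {1, 2} → 2 values.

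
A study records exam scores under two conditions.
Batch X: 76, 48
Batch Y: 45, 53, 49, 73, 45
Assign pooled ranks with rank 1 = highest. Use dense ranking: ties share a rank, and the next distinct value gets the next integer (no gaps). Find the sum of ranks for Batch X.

Sorted (descending): 76, 73, 53, 49, 48, 45, 45
The 2 values of 45 share dense rank 6.
Remaining distinct values take the next consecutive integers.
Batch X values → pooled ranks: 76→1, 48→5
Rank sum = 1 + 5 = 6

6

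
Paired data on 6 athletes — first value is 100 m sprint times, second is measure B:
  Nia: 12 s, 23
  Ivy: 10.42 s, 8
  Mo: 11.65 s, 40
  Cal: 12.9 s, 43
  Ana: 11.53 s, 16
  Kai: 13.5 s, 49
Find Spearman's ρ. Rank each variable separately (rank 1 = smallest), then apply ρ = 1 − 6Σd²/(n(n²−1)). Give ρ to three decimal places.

Ranks of variable 1: 4, 1, 3, 5, 2, 6
Ranks of variable 2: 3, 1, 4, 5, 2, 6
d = r₁ − r₂: 1, 0, -1, 0, 0, 0
d²: 1, 0, 1, 0, 0, 0; Σd² = 2
ρ = 1 − 6·2/(6·35) = 1 − 12/210 = 0.943

0.943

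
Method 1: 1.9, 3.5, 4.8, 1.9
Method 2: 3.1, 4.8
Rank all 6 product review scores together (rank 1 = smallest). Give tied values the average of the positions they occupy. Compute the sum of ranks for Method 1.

12.5

Sorted (ascending): 1.9, 1.9, 3.1, 3.5, 4.8, 4.8
The 2 values of 1.9 occupy positions 1–2 → average rank (1+2)/2 = 1.5.
The 2 values of 4.8 occupy positions 5–6 → average rank (5+6)/2 = 5.5.
Method 1 values → pooled ranks: 1.9→1.5, 3.5→4, 4.8→5.5, 1.9→1.5
Rank sum = 1.5 + 4 + 5.5 + 1.5 = 12.5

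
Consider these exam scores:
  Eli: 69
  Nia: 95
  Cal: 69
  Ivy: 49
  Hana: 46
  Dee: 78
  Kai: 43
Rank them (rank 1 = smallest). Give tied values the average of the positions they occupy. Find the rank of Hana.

2

Sorted (ascending): 43, 46, 49, 69, 69, 78, 95
The 2 values of 69 occupy positions 4–5 → average rank (4+5)/2 = 4.5.
Hana has value 46 → rank 2.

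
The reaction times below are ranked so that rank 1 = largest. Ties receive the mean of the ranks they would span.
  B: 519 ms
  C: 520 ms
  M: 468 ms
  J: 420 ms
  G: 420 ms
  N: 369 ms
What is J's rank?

4.5

Sorted (descending): 520, 519, 468, 420, 420, 369
The 2 values of 420 occupy positions 4–5 → average rank (4+5)/2 = 4.5.
J has value 420 ms → rank 4.5.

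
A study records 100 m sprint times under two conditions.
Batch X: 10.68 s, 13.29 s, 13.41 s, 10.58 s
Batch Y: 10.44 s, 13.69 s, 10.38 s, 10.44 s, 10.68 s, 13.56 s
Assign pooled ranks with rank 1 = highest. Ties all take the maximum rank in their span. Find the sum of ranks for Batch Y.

Sorted (descending): 13.69, 13.56, 13.41, 13.29, 10.68, 10.68, 10.58, 10.44, 10.44, 10.38
The 2 values of 10.68 occupy positions 5–6 → each gets rank 6.
The 2 values of 10.44 occupy positions 8–9 → each gets rank 9.
Batch Y values → pooled ranks: 10.44→9, 13.69→1, 10.38→10, 10.44→9, 10.68→6, 13.56→2
Rank sum = 9 + 1 + 10 + 9 + 6 + 2 = 37

37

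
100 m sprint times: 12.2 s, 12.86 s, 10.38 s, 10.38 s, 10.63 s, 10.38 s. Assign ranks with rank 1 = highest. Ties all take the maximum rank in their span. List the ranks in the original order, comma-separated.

2, 1, 6, 6, 3, 6

Sorted (descending): 12.86, 12.2, 10.63, 10.38, 10.38, 10.38
The 3 values of 10.38 occupy positions 4–6 → each gets rank 6.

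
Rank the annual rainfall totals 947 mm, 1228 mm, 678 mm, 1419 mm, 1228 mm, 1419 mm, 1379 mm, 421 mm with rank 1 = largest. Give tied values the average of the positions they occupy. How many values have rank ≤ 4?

Sorted (descending): 1419, 1419, 1379, 1228, 1228, 947, 678, 421
The 2 values of 1419 occupy positions 1–2 → average rank (1+2)/2 = 1.5.
The 2 values of 1228 occupy positions 4–5 → average rank (4+5)/2 = 4.5.
Ranks ≤ 4: {1.5, 1.5, 3} → 3 values.

3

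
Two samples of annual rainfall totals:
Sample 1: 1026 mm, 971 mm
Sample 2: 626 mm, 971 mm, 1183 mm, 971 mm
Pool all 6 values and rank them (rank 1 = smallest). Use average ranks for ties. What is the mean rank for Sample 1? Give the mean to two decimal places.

4.00

Sorted (ascending): 626, 971, 971, 971, 1026, 1183
The 3 values of 971 occupy positions 2–4 → average rank 3.
Sample 1 values → pooled ranks: 1026→5, 971→3
Mean rank = (5 + 3) / 2 = 4.00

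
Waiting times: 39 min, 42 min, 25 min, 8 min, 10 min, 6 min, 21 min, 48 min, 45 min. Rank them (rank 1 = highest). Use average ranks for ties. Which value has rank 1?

Sorted (descending): 48, 45, 42, 39, 25, 21, 10, 8, 6
No ties — each value takes its position as its rank.
Rank 1 → value 48.

48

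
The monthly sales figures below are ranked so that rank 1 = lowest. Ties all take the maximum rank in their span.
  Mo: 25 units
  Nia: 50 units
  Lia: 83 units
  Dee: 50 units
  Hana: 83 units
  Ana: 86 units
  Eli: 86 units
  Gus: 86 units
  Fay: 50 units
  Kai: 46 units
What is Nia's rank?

5

Sorted (ascending): 25, 46, 50, 50, 50, 83, 83, 86, 86, 86
The 3 values of 50 occupy positions 3–5 → each gets rank 5.
The 2 values of 83 occupy positions 6–7 → each gets rank 7.
The 3 values of 86 occupy positions 8–10 → each gets rank 10.
Nia has value 50 units → rank 5.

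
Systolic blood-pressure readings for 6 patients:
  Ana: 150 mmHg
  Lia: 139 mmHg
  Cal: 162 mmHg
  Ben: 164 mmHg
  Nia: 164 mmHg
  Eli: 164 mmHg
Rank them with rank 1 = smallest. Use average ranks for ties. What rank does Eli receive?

5

Sorted (ascending): 139, 150, 162, 164, 164, 164
The 3 values of 164 occupy positions 4–6 → average rank 5.
Eli has value 164 mmHg → rank 5.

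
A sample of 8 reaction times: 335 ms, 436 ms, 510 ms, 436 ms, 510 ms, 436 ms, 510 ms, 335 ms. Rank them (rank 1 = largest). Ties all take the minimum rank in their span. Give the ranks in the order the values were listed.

7, 4, 1, 4, 1, 4, 1, 7

Sorted (descending): 510, 510, 510, 436, 436, 436, 335, 335
The 3 values of 510 occupy positions 1–3 → each gets rank 1.
The 3 values of 436 occupy positions 4–6 → each gets rank 4.
The 2 values of 335 occupy positions 7–8 → each gets rank 7.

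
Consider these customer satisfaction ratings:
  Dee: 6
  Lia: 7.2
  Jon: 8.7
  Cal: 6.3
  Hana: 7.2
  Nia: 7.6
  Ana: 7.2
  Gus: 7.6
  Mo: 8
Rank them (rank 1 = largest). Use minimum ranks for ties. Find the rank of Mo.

Sorted (descending): 8.7, 8, 7.6, 7.6, 7.2, 7.2, 7.2, 6.3, 6
The 2 values of 7.6 occupy positions 3–4 → each gets rank 3.
The 3 values of 7.2 occupy positions 5–7 → each gets rank 5.
Mo has value 8 → rank 2.

2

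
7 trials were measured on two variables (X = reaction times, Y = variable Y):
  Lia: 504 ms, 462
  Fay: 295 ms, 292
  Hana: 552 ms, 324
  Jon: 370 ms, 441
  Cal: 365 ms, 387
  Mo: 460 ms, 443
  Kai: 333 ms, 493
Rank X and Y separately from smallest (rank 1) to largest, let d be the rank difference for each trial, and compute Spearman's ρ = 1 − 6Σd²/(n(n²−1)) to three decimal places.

0.107

Ranks of variable 1: 6, 1, 7, 4, 3, 5, 2
Ranks of variable 2: 6, 1, 2, 4, 3, 5, 7
d = r₁ − r₂: 0, 0, 5, 0, 0, 0, -5
d²: 0, 0, 25, 0, 0, 0, 25; Σd² = 50
ρ = 1 − 6·50/(7·48) = 1 − 300/336 = 0.107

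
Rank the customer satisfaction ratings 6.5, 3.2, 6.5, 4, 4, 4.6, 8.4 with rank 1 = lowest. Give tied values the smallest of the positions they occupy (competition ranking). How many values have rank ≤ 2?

3

Sorted (ascending): 3.2, 4, 4, 4.6, 6.5, 6.5, 8.4
The 2 values of 4 occupy positions 2–3 → each gets rank 2.
The 2 values of 6.5 occupy positions 5–6 → each gets rank 5.
Ranks ≤ 2: {1, 2, 2} → 3 values.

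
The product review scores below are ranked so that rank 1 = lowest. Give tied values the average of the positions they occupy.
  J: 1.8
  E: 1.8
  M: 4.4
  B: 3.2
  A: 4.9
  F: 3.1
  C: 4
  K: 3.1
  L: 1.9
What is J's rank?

1.5

Sorted (ascending): 1.8, 1.8, 1.9, 3.1, 3.1, 3.2, 4, 4.4, 4.9
The 2 values of 1.8 occupy positions 1–2 → average rank (1+2)/2 = 1.5.
The 2 values of 3.1 occupy positions 4–5 → average rank (4+5)/2 = 4.5.
J has value 1.8 → rank 1.5.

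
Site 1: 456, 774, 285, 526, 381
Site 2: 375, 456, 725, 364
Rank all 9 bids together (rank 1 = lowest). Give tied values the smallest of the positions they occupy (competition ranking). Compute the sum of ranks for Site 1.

26

Sorted (ascending): 285, 364, 375, 381, 456, 456, 526, 725, 774
The 2 values of 456 occupy positions 5–6 → each gets rank 5.
Site 1 values → pooled ranks: 456→5, 774→9, 285→1, 526→7, 381→4
Rank sum = 5 + 9 + 1 + 7 + 4 = 26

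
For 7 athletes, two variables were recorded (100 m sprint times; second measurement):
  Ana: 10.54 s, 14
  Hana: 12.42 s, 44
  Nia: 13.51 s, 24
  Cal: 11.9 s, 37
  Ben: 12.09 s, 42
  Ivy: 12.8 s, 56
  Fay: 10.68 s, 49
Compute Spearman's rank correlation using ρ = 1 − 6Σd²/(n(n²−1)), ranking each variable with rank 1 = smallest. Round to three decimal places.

Ranks of variable 1: 1, 5, 7, 3, 4, 6, 2
Ranks of variable 2: 1, 5, 2, 3, 4, 7, 6
d = r₁ − r₂: 0, 0, 5, 0, 0, -1, -4
d²: 0, 0, 25, 0, 0, 1, 16; Σd² = 42
ρ = 1 − 6·42/(7·48) = 1 − 252/336 = 0.250

0.250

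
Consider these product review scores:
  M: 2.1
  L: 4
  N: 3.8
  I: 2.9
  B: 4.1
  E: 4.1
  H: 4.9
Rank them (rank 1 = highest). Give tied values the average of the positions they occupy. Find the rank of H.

1

Sorted (descending): 4.9, 4.1, 4.1, 4, 3.8, 2.9, 2.1
The 2 values of 4.1 occupy positions 2–3 → average rank (2+3)/2 = 2.5.
H has value 4.9 → rank 1.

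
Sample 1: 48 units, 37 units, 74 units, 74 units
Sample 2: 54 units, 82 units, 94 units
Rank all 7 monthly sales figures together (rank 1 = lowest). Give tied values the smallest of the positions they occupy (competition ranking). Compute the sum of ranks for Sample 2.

Sorted (ascending): 37, 48, 54, 74, 74, 82, 94
The 2 values of 74 occupy positions 4–5 → each gets rank 4.
Sample 2 values → pooled ranks: 54→3, 82→6, 94→7
Rank sum = 3 + 6 + 7 = 16

16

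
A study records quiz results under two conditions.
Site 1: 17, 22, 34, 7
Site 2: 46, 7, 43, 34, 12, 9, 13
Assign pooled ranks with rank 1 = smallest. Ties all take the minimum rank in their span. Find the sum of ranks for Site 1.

22

Sorted (ascending): 7, 7, 9, 12, 13, 17, 22, 34, 34, 43, 46
The 2 values of 7 occupy positions 1–2 → each gets rank 1.
The 2 values of 34 occupy positions 8–9 → each gets rank 8.
Site 1 values → pooled ranks: 17→6, 22→7, 34→8, 7→1
Rank sum = 6 + 7 + 8 + 1 = 22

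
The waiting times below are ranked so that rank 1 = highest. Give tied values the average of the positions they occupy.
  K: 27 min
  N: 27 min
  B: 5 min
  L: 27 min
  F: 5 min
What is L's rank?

2

Sorted (descending): 27, 27, 27, 5, 5
The 3 values of 27 occupy positions 1–3 → average rank 2.
The 2 values of 5 occupy positions 4–5 → average rank (4+5)/2 = 4.5.
L has value 27 min → rank 2.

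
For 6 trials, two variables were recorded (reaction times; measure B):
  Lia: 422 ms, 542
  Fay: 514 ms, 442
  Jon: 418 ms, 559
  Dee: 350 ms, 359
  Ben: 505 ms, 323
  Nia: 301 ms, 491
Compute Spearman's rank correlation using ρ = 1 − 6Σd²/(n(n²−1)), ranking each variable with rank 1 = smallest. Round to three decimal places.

-0.257

Ranks of variable 1: 4, 6, 3, 2, 5, 1
Ranks of variable 2: 5, 3, 6, 2, 1, 4
d = r₁ − r₂: -1, 3, -3, 0, 4, -3
d²: 1, 9, 9, 0, 16, 9; Σd² = 44
ρ = 1 − 6·44/(6·35) = 1 − 264/210 = -0.257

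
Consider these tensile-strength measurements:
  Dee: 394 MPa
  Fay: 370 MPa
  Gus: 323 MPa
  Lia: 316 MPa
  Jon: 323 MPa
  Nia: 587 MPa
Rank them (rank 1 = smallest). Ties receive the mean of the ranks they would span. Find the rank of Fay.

Sorted (ascending): 316, 323, 323, 370, 394, 587
The 2 values of 323 occupy positions 2–3 → average rank (2+3)/2 = 2.5.
Fay has value 370 MPa → rank 4.

4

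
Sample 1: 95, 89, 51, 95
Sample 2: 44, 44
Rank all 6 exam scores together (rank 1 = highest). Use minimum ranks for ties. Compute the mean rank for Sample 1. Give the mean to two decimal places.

Sorted (descending): 95, 95, 89, 51, 44, 44
The 2 values of 95 occupy positions 1–2 → each gets rank 1.
The 2 values of 44 occupy positions 5–6 → each gets rank 5.
Sample 1 values → pooled ranks: 95→1, 89→3, 51→4, 95→1
Mean rank = (1 + 3 + 4 + 1) / 4 = 2.25

2.25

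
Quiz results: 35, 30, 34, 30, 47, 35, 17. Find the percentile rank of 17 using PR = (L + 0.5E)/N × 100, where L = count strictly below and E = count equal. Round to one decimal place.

7.1

N = 7.
Strictly below 17: 0. Equal to 17: 1.
PR = (0 + 0.5·1)/7 × 100 = 7.1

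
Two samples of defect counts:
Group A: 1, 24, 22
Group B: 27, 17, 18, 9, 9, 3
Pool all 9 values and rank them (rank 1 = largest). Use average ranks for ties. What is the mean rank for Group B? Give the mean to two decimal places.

5.17

Sorted (descending): 27, 24, 22, 18, 17, 9, 9, 3, 1
The 2 values of 9 occupy positions 6–7 → average rank (6+7)/2 = 6.5.
Group B values → pooled ranks: 27→1, 17→5, 18→4, 9→6.5, 9→6.5, 3→8
Mean rank = (1 + 5 + 4 + 6.5 + 6.5 + 8) / 6 = 5.17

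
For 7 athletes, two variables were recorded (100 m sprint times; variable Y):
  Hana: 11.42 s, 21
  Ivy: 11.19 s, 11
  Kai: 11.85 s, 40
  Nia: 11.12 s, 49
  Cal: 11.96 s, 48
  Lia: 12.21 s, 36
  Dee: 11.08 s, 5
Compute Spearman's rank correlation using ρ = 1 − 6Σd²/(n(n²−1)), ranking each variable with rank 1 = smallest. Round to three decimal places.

Ranks of variable 1: 4, 3, 5, 2, 6, 7, 1
Ranks of variable 2: 3, 2, 5, 7, 6, 4, 1
d = r₁ − r₂: 1, 1, 0, -5, 0, 3, 0
d²: 1, 1, 0, 25, 0, 9, 0; Σd² = 36
ρ = 1 − 6·36/(7·48) = 1 − 216/336 = 0.357

0.357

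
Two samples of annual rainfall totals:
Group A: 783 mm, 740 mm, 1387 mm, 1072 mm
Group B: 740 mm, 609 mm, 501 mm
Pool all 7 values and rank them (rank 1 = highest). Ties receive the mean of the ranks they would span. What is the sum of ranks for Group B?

Sorted (descending): 1387, 1072, 783, 740, 740, 609, 501
The 2 values of 740 occupy positions 4–5 → average rank (4+5)/2 = 4.5.
Group B values → pooled ranks: 740→4.5, 609→6, 501→7
Rank sum = 4.5 + 6 + 7 = 17.5

17.5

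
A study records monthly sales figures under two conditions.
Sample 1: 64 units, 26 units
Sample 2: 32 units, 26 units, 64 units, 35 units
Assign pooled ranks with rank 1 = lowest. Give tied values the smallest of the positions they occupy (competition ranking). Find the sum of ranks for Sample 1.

Sorted (ascending): 26, 26, 32, 35, 64, 64
The 2 values of 26 occupy positions 1–2 → each gets rank 1.
The 2 values of 64 occupy positions 5–6 → each gets rank 5.
Sample 1 values → pooled ranks: 64→5, 26→1
Rank sum = 5 + 1 = 6

6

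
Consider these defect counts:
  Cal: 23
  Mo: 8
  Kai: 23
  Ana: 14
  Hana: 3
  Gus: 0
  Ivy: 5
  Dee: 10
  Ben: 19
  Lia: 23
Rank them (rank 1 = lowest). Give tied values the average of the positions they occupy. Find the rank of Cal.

Sorted (ascending): 0, 3, 5, 8, 10, 14, 19, 23, 23, 23
The 3 values of 23 occupy positions 8–10 → average rank 9.
Cal has value 23 → rank 9.

9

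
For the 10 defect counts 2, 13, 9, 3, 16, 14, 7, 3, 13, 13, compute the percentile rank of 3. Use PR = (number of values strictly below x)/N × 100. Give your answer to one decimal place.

N = 10.
Strictly below 3: 1. Equal to 3: 2.
PR = 1/10 × 100 = 10.0

10.0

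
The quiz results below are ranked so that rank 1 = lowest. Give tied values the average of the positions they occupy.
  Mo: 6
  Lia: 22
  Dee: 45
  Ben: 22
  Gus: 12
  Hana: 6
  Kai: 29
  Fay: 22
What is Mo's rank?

Sorted (ascending): 6, 6, 12, 22, 22, 22, 29, 45
The 2 values of 6 occupy positions 1–2 → average rank (1+2)/2 = 1.5.
The 3 values of 22 occupy positions 4–6 → average rank 5.
Mo has value 6 → rank 1.5.

1.5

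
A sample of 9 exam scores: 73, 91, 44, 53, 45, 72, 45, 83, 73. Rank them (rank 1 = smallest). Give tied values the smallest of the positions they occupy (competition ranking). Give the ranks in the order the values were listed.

6, 9, 1, 4, 2, 5, 2, 8, 6

Sorted (ascending): 44, 45, 45, 53, 72, 73, 73, 83, 91
The 2 values of 45 occupy positions 2–3 → each gets rank 2.
The 2 values of 73 occupy positions 6–7 → each gets rank 6.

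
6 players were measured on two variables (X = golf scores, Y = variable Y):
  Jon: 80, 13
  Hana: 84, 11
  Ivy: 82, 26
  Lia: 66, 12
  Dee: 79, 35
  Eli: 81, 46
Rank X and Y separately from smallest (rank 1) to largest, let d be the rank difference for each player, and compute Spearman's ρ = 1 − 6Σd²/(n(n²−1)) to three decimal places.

-0.143

Ranks of variable 1: 3, 6, 5, 1, 2, 4
Ranks of variable 2: 3, 1, 4, 2, 5, 6
d = r₁ − r₂: 0, 5, 1, -1, -3, -2
d²: 0, 25, 1, 1, 9, 4; Σd² = 40
ρ = 1 − 6·40/(6·35) = 1 − 240/210 = -0.143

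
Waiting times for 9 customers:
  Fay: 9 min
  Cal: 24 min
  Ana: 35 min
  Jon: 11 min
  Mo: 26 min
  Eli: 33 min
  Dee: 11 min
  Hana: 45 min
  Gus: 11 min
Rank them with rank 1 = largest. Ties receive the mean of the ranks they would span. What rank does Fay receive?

9

Sorted (descending): 45, 35, 33, 26, 24, 11, 11, 11, 9
The 3 values of 11 occupy positions 6–8 → average rank 7.
Fay has value 9 min → rank 9.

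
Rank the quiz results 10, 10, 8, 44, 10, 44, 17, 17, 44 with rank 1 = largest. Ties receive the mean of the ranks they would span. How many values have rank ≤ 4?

3

Sorted (descending): 44, 44, 44, 17, 17, 10, 10, 10, 8
The 3 values of 44 occupy positions 1–3 → average rank 2.
The 2 values of 17 occupy positions 4–5 → average rank (4+5)/2 = 4.5.
The 3 values of 10 occupy positions 6–8 → average rank 7.
Ranks ≤ 4: {2, 2, 2} → 3 values.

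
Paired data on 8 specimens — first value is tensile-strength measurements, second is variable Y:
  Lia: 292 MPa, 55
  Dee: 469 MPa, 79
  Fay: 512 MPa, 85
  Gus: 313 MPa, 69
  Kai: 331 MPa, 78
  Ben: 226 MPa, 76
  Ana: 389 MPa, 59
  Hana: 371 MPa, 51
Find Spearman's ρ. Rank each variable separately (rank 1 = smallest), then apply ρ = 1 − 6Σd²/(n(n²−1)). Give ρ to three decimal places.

Ranks of variable 1: 2, 7, 8, 3, 4, 1, 6, 5
Ranks of variable 2: 2, 7, 8, 4, 6, 5, 3, 1
d = r₁ − r₂: 0, 0, 0, -1, -2, -4, 3, 4
d²: 0, 0, 0, 1, 4, 16, 9, 16; Σd² = 46
ρ = 1 − 6·46/(8·63) = 1 − 276/504 = 0.452

0.452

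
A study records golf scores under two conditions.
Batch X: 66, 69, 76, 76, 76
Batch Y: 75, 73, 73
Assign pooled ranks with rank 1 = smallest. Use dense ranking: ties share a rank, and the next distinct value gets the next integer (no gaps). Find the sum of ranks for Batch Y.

10

Sorted (ascending): 66, 69, 73, 73, 75, 76, 76, 76
The 2 values of 73 share dense rank 3.
The 3 values of 76 share dense rank 5.
Remaining distinct values take the next consecutive integers.
Batch Y values → pooled ranks: 75→4, 73→3, 73→3
Rank sum = 4 + 3 + 3 = 10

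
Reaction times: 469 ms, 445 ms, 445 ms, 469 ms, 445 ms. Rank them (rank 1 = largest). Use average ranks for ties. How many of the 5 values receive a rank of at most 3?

2

Sorted (descending): 469, 469, 445, 445, 445
The 2 values of 469 occupy positions 1–2 → average rank (1+2)/2 = 1.5.
The 3 values of 445 occupy positions 3–5 → average rank 4.
Ranks ≤ 3: {1.5, 1.5} → 2 values.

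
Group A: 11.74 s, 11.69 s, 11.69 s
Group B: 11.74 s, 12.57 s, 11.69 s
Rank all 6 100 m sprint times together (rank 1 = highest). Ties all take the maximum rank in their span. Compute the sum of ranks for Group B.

10

Sorted (descending): 12.57, 11.74, 11.74, 11.69, 11.69, 11.69
The 2 values of 11.74 occupy positions 2–3 → each gets rank 3.
The 3 values of 11.69 occupy positions 4–6 → each gets rank 6.
Group B values → pooled ranks: 11.74→3, 12.57→1, 11.69→6
Rank sum = 3 + 1 + 6 = 10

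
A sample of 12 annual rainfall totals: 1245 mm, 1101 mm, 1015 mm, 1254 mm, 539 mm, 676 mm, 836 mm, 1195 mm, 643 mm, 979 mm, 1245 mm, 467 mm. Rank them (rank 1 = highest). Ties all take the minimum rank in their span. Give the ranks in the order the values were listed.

2, 5, 6, 1, 11, 9, 8, 4, 10, 7, 2, 12

Sorted (descending): 1254, 1245, 1245, 1195, 1101, 1015, 979, 836, 676, 643, 539, 467
The 2 values of 1245 occupy positions 2–3 → each gets rank 2.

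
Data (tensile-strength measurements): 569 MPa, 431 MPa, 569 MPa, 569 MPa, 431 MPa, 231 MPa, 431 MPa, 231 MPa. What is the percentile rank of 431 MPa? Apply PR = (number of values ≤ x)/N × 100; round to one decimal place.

62.5

N = 8.
Strictly below 431: 2. Equal to 431: 3.
PR = 5/8 × 100 = 62.5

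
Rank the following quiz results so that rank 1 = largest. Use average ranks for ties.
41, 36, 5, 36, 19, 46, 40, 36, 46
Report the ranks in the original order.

Sorted (descending): 46, 46, 41, 40, 36, 36, 36, 19, 5
The 2 values of 46 occupy positions 1–2 → average rank (1+2)/2 = 1.5.
The 3 values of 36 occupy positions 5–7 → average rank 6.

3, 6, 9, 6, 8, 1.5, 4, 6, 1.5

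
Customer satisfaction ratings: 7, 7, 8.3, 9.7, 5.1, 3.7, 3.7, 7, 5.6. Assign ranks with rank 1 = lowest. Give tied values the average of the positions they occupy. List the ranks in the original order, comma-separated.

6, 6, 8, 9, 3, 1.5, 1.5, 6, 4

Sorted (ascending): 3.7, 3.7, 5.1, 5.6, 7, 7, 7, 8.3, 9.7
The 2 values of 3.7 occupy positions 1–2 → average rank (1+2)/2 = 1.5.
The 3 values of 7 occupy positions 5–7 → average rank 6.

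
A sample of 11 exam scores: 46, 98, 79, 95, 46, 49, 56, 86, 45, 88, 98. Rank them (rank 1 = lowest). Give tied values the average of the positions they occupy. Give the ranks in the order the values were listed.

Sorted (ascending): 45, 46, 46, 49, 56, 79, 86, 88, 95, 98, 98
The 2 values of 46 occupy positions 2–3 → average rank (2+3)/2 = 2.5.
The 2 values of 98 occupy positions 10–11 → average rank (10+11)/2 = 10.5.

2.5, 10.5, 6, 9, 2.5, 4, 5, 7, 1, 8, 10.5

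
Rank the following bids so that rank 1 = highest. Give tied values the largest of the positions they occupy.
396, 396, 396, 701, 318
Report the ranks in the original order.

4, 4, 4, 1, 5

Sorted (descending): 701, 396, 396, 396, 318
The 3 values of 396 occupy positions 2–4 → each gets rank 4.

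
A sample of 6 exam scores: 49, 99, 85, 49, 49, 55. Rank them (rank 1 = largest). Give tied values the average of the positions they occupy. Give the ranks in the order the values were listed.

Sorted (descending): 99, 85, 55, 49, 49, 49
The 3 values of 49 occupy positions 4–6 → average rank 5.

5, 1, 2, 5, 5, 3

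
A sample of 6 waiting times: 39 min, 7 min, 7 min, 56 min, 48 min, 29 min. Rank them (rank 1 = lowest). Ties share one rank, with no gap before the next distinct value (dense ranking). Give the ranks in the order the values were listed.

Sorted (ascending): 7, 7, 29, 39, 48, 56
The 2 values of 7 share dense rank 1.
Remaining distinct values take the next consecutive integers.

3, 1, 1, 5, 4, 2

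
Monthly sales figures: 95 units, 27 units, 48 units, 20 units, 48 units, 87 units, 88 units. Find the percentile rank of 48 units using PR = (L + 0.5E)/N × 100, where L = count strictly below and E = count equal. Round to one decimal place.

42.9

N = 7.
Strictly below 48: 2. Equal to 48: 2.
PR = (2 + 0.5·2)/7 × 100 = 42.9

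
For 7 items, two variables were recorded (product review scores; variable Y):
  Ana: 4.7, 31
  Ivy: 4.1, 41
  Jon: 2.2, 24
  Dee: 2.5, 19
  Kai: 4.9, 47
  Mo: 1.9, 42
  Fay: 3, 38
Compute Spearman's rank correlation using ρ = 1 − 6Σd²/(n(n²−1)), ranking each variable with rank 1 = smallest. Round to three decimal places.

Ranks of variable 1: 6, 5, 2, 3, 7, 1, 4
Ranks of variable 2: 3, 5, 2, 1, 7, 6, 4
d = r₁ − r₂: 3, 0, 0, 2, 0, -5, 0
d²: 9, 0, 0, 4, 0, 25, 0; Σd² = 38
ρ = 1 − 6·38/(7·48) = 1 − 228/336 = 0.321

0.321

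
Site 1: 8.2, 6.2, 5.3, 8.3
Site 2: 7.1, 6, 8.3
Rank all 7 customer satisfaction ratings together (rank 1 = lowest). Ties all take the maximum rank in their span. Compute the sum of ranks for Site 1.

16

Sorted (ascending): 5.3, 6, 6.2, 7.1, 8.2, 8.3, 8.3
The 2 values of 8.3 occupy positions 6–7 → each gets rank 7.
Site 1 values → pooled ranks: 8.2→5, 6.2→3, 5.3→1, 8.3→7
Rank sum = 5 + 3 + 1 + 7 = 16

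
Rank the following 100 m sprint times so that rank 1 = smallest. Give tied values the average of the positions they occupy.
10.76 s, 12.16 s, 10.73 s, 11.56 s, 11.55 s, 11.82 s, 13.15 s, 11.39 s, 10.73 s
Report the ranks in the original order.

Sorted (ascending): 10.73, 10.73, 10.76, 11.39, 11.55, 11.56, 11.82, 12.16, 13.15
The 2 values of 10.73 occupy positions 1–2 → average rank (1+2)/2 = 1.5.

3, 8, 1.5, 6, 5, 7, 9, 4, 1.5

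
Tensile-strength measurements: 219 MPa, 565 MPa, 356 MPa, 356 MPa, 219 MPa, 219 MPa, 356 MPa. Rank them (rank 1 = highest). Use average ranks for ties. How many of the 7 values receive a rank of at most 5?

4

Sorted (descending): 565, 356, 356, 356, 219, 219, 219
The 3 values of 356 occupy positions 2–4 → average rank 3.
The 3 values of 219 occupy positions 5–7 → average rank 6.
Ranks ≤ 5: {1, 3, 3, 3} → 4 values.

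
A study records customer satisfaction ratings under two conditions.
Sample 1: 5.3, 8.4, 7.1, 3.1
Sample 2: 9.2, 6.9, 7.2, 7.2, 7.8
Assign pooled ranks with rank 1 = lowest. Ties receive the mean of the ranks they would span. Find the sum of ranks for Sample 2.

30

Sorted (ascending): 3.1, 5.3, 6.9, 7.1, 7.2, 7.2, 7.8, 8.4, 9.2
The 2 values of 7.2 occupy positions 5–6 → average rank (5+6)/2 = 5.5.
Sample 2 values → pooled ranks: 9.2→9, 6.9→3, 7.2→5.5, 7.2→5.5, 7.8→7
Rank sum = 9 + 3 + 5.5 + 5.5 + 7 = 30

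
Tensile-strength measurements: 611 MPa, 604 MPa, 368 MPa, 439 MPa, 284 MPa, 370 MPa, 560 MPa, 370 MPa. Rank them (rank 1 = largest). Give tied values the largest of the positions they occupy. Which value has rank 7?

Sorted (descending): 611, 604, 560, 439, 370, 370, 368, 284
The 2 values of 370 occupy positions 5–6 → each gets rank 6.
Rank 7 → value 368.

368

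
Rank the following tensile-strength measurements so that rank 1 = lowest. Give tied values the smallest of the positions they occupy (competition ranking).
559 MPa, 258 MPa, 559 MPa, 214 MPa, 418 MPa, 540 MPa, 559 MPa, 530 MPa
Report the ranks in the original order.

6, 2, 6, 1, 3, 5, 6, 4

Sorted (ascending): 214, 258, 418, 530, 540, 559, 559, 559
The 3 values of 559 occupy positions 6–8 → each gets rank 6.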